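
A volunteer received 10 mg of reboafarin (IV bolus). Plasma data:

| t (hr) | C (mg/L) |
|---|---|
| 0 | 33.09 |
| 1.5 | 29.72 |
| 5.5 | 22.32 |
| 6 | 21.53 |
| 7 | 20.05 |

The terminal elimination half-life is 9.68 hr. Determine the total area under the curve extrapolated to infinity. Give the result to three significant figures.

AUC = 463 mg/L·hr

Trapezoidal AUC_0→7:
  [0→1.5]: (33.09+29.72)/2 × 1.5 = 47.1075
  [1.5→5.5]: (29.72+22.32)/2 × 4 = 104.08
  [5.5→6]: (22.32+21.53)/2 × 0.5 = 10.9625
  [6→7]: (21.53+20.05)/2 × 1 = 20.79
  Sum = 182.94 mg/L·hr
k_e = ln2 / t½ = 0.693147 / 9.68 = 0.0716 hr^-1
Extrapolated tail: C_last / k_e = 20.05 / 0.0716 = 280.028
AUC_0→∞ = 182.94 + 280.028 = 462.968 mg/L·hr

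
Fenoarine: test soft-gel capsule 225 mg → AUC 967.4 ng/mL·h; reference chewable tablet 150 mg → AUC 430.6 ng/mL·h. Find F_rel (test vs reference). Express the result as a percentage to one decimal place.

F_rel = 149.8%

F_rel = (AUC_test/D_test) / (AUC_ref/D_ref)
      = (967.4/225) / (430.6/150)
      = 4.29956 / 2.87067 = 1.4978 = 149.78%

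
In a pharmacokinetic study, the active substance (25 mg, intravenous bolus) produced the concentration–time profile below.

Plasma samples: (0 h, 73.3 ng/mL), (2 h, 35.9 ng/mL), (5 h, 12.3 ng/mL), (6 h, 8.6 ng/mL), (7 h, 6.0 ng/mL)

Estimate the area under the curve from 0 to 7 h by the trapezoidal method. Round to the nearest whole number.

AUC = 199 ng/mL·h

Trapezoidal AUC_0→7:
  [0→2]: (73.3+35.9)/2 × 2 = 109.2
  [2→5]: (35.9+12.3)/2 × 3 = 72.3
  [5→6]: (12.3+8.6)/2 × 1 = 10.45
  [6→7]: (8.6+6.0)/2 × 1 = 7.3
  Sum = 199.25 ng/mL·h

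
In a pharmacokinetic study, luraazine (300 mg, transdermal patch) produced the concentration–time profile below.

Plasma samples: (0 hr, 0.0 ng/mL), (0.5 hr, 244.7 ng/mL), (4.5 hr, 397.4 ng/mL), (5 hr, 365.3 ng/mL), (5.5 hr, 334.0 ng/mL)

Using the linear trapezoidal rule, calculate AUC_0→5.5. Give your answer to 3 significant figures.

Trapezoidal AUC_0→5.5:
  [0→0.5]: (0.0+244.7)/2 × 0.5 = 61.175
  [0.5→4.5]: (244.7+397.4)/2 × 4 = 1284.2
  [4.5→5]: (397.4+365.3)/2 × 0.5 = 190.675
  [5→5.5]: (365.3+334.0)/2 × 0.5 = 174.825
  Sum = 1710.875 ng/mL·hr

AUC = 1710 ng/mL·hr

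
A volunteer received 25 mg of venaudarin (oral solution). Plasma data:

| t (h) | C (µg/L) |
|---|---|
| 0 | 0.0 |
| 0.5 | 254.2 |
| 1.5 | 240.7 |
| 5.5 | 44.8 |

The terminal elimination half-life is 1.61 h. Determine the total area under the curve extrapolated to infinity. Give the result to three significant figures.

Trapezoidal AUC_0→5.5:
  [0→0.5]: (0.0+254.2)/2 × 0.5 = 63.55
  [0.5→1.5]: (254.2+240.7)/2 × 1 = 247.45
  [1.5→5.5]: (240.7+44.8)/2 × 4 = 571.0
  Sum = 882.0 µg/L·h
k_e = ln2 / t½ = 0.693147 / 1.61 = 0.4305 h^-1
Extrapolated tail: C_last / k_e = 44.8 / 0.4305 = 104.065
AUC_0→∞ = 882.0 + 104.065 = 986.065 µg/L·h

AUC = 986 µg/L·h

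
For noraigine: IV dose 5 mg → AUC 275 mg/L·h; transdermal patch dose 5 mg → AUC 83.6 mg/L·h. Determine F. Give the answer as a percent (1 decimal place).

F = (AUC_ev / D_ev) / (AUC_iv / D_iv)
  = (83.6/5) / (275/5)
  = 16.72 / 55 = 0.3040
  = 30.40%

F = 30.4%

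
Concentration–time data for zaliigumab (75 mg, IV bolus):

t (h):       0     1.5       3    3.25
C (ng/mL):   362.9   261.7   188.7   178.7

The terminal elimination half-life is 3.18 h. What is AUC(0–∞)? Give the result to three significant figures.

Trapezoidal AUC_0→3.25:
  [0→1.5]: (362.9+261.7)/2 × 1.5 = 468.45
  [1.5→3]: (261.7+188.7)/2 × 1.5 = 337.8
  [3→3.25]: (188.7+178.7)/2 × 0.25 = 45.925
  Sum = 852.175 ng/mL·h
k_e = ln2 / t½ = 0.693147 / 3.18 = 0.2180 h^-1
Extrapolated tail: C_last / k_e = 178.7 / 0.218 = 819.725
AUC_0→∞ = 852.175 + 819.725 = 1671.9 ng/mL·h

AUC = 1670 ng/mL·h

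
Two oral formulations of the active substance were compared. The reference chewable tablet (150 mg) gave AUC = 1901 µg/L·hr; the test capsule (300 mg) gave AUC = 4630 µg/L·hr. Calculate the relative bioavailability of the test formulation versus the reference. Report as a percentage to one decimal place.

F_rel = (AUC_test/D_test) / (AUC_ref/D_ref)
      = (4630/300) / (1901/150)
      = 15.4333 / 12.6733 = 1.2178 = 121.78%

F_rel = 121.8%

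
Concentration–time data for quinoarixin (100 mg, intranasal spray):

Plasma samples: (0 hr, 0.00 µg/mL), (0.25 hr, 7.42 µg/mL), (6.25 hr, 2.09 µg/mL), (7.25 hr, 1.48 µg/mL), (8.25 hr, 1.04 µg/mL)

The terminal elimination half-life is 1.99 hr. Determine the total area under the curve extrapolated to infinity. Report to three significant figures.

AUC = 35.5 µg/mL·hr

Trapezoidal AUC_0→8.25:
  [0→0.25]: (0.00+7.42)/2 × 0.25 = 0.9275
  [0.25→6.25]: (7.42+2.09)/2 × 6 = 28.53
  [6.25→7.25]: (2.09+1.48)/2 × 1 = 1.785
  [7.25→8.25]: (1.48+1.04)/2 × 1 = 1.26
  Sum = 32.5025 µg/mL·hr
k_e = ln2 / t½ = 0.693147 / 1.99 = 0.3483 hr^-1
Extrapolated tail: C_last / k_e = 1.04 / 0.3483 = 2.986
AUC_0→∞ = 32.5025 + 2.986 = 35.4885 µg/mL·hr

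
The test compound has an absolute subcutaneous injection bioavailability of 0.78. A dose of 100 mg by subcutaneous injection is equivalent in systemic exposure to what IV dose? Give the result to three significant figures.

Systemic exposure from an extravascular dose = F × D_ev, so the equivalent IV dose is F × D_ev.
D_iv = F × D_ev = 0.78 × 100 = 78 mg

D_iv = 78.0 mg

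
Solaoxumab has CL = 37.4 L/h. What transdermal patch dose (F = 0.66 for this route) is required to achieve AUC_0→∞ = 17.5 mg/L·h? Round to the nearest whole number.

Dose = 992 mg

Dose = CL × AUC_0→∞ / F
     = 37.4 × 17.5 / 0.66 = 991.667 mg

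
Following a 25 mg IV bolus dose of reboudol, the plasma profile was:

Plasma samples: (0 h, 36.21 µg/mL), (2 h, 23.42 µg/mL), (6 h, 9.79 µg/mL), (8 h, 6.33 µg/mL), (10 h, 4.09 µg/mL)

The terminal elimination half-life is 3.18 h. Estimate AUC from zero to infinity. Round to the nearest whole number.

AUC = 171 µg/mL·h

Trapezoidal AUC_0→10:
  [0→2]: (36.21+23.42)/2 × 2 = 59.63
  [2→6]: (23.42+9.79)/2 × 4 = 66.42
  [6→8]: (9.79+6.33)/2 × 2 = 16.12
  [8→10]: (6.33+4.09)/2 × 2 = 10.42
  Sum = 152.59 µg/mL·h
k_e = ln2 / t½ = 0.693147 / 3.18 = 0.2180 h^-1
Extrapolated tail: C_last / k_e = 4.09 / 0.218 = 18.761
AUC_0→∞ = 152.59 + 18.761 = 171.351 µg/mL·h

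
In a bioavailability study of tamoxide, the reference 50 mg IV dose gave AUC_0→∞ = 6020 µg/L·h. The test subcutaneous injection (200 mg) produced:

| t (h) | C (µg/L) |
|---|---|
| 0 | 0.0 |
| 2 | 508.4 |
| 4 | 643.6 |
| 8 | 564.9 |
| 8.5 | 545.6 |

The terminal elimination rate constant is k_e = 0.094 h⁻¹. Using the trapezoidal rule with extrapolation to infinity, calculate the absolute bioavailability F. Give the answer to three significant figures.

F = 0.422

Trapezoidal AUC_0→8.5 (subcutaneous injection):
  [0→2]: (0.0+508.4)/2 × 2 = 508.4
  [2→4]: (508.4+643.6)/2 × 2 = 1152.0
  [4→8]: (643.6+564.9)/2 × 4 = 2417.0
  [8→8.5]: (564.9+545.6)/2 × 0.5 = 277.625
  Sum = 4355.025 µg/L·h
Tail: C_last/k_e = 545.6/0.094 = 5804.255
AUC_0→∞ (subcutaneous injection) = 4355.025 + 5804.255 = 10159.28 µg/L·h
F = (AUC_ev/D_ev)/(AUC_iv/D_iv) = (10159.28/200)/(6020/50) = 50.7964/120.4 = 0.4219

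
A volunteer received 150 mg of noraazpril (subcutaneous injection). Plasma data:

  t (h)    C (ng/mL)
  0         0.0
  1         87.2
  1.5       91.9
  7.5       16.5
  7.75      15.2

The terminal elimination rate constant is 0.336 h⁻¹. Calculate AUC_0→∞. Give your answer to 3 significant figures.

AUC = 463 ng/mL·h

Trapezoidal AUC_0→7.75:
  [0→1]: (0.0+87.2)/2 × 1 = 43.6
  [1→1.5]: (87.2+91.9)/2 × 0.5 = 44.775
  [1.5→7.5]: (91.9+16.5)/2 × 6 = 325.2
  [7.5→7.75]: (16.5+15.2)/2 × 0.25 = 3.9625
  Sum = 417.5375 ng/mL·h
Extrapolated tail: C_last / k_e = 15.2 / 0.336 = 45.238
AUC_0→∞ = 417.5375 + 45.238 = 462.7755 ng/mL·h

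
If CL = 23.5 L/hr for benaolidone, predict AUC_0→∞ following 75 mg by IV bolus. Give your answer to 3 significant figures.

AUC_0→∞ = Dose_iv / CL
        = 75 / 23.5 = 3.19149 mg/L·hr

AUC = 3.19 mg/L·hr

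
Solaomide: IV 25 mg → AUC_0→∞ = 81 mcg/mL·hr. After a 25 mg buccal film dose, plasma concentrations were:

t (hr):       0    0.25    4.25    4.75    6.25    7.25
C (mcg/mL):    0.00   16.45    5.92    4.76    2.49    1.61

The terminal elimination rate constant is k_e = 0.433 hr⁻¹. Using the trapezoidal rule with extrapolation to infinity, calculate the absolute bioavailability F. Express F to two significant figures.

F = 0.75

Trapezoidal AUC_0→7.25 (buccal film):
  [0→0.25]: (0.00+16.45)/2 × 0.25 = 2.05625
  [0.25→4.25]: (16.45+5.92)/2 × 4 = 44.74
  [4.25→4.75]: (5.92+4.76)/2 × 0.5 = 2.67
  [4.75→6.25]: (4.76+2.49)/2 × 1.5 = 5.4375
  [6.25→7.25]: (2.49+1.61)/2 × 1 = 2.05
  Sum = 56.95375 mcg/mL·hr
Tail: C_last/k_e = 1.61/0.433 = 3.718
AUC_0→∞ (buccal film) = 56.95375 + 3.718 = 60.67175 mcg/mL·hr
F = (AUC_ev/D_ev)/(AUC_iv/D_iv) = (60.67175/25)/(81/25) = 2.42687/3.24 = 0.7490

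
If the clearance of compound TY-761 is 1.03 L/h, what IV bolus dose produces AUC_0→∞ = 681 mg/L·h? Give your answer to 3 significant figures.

Dose_iv = CL × AUC_0→∞
     = 1.03 × 681 = 701.43 mg

Dose = 701 mg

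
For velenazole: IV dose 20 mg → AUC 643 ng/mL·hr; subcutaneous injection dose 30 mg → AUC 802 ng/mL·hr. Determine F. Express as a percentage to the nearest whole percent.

F = (AUC_ev / D_ev) / (AUC_iv / D_iv)
  = (802/30) / (643/20)
  = 26.7333 / 32.15 = 0.8315
  = 83.15%

F = 83%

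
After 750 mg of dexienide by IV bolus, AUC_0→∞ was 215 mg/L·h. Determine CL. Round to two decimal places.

CL = Dose_iv / AUC_0→∞
   = 750 / 215 = 3.48837 L/h

CL = 3.49 L/h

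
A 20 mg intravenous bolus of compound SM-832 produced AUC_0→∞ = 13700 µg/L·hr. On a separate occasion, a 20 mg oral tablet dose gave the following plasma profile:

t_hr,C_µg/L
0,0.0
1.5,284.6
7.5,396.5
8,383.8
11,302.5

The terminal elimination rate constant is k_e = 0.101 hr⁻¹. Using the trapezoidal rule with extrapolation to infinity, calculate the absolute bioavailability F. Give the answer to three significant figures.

Trapezoidal AUC_0→11 (oral tablet):
  [0→1.5]: (0.0+284.6)/2 × 1.5 = 213.45
  [1.5→7.5]: (284.6+396.5)/2 × 6 = 2043.3
  [7.5→8]: (396.5+383.8)/2 × 0.5 = 195.075
  [8→11]: (383.8+302.5)/2 × 3 = 1029.45
  Sum = 3481.275 µg/L·hr
Tail: C_last/k_e = 302.5/0.101 = 2995.050
AUC_0→∞ (oral tablet) = 3481.275 + 2995.050 = 6476.325 µg/L·hr
F = (AUC_ev/D_ev)/(AUC_iv/D_iv) = (6476.325/20)/(13700/20) = 323.81625/685 = 0.4727

F = 0.473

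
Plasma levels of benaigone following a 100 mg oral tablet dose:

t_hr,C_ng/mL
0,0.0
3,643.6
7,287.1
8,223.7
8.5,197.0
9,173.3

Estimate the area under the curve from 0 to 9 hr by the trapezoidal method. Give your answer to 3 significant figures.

Trapezoidal AUC_0→9:
  [0→3]: (0.0+643.6)/2 × 3 = 965.4
  [3→7]: (643.6+287.1)/2 × 4 = 1861.4
  [7→8]: (287.1+223.7)/2 × 1 = 255.4
  [8→8.5]: (223.7+197.0)/2 × 0.5 = 105.175
  [8.5→9]: (197.0+173.3)/2 × 0.5 = 92.575
  Sum = 3279.95 ng/mL·hr

AUC = 3280 ng/mL·hr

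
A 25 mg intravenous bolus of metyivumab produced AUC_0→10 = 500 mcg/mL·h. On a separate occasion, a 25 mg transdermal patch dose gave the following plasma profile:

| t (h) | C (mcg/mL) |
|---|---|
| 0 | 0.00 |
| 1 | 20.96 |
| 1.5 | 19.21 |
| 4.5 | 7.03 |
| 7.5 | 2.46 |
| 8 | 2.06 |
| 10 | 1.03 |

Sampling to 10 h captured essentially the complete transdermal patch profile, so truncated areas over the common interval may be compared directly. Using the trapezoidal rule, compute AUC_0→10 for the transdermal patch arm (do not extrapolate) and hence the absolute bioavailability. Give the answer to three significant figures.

F = 0.157

Trapezoidal AUC_0→10 (transdermal patch):
  [0→1]: (0.00+20.96)/2 × 1 = 10.48
  [1→1.5]: (20.96+19.21)/2 × 0.5 = 10.0425
  [1.5→4.5]: (19.21+7.03)/2 × 3 = 39.36
  [4.5→7.5]: (7.03+2.46)/2 × 3 = 14.235
  [7.5→8]: (2.46+2.06)/2 × 0.5 = 1.13
  [8→10]: (2.06+1.03)/2 × 2 = 3.09
  Sum = 78.3375 mcg/mL·h
F = (AUC_ev/D_ev)/(AUC_iv/D_iv) = (78.3375/25)/(500/25) = 3.1335/20 = 0.1567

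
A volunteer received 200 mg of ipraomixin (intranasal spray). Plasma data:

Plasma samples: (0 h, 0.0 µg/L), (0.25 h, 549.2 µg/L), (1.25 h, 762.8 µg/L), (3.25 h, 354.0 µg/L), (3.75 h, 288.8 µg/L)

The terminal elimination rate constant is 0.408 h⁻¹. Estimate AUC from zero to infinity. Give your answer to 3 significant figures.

AUC = 2710 µg/L·h

Trapezoidal AUC_0→3.75:
  [0→0.25]: (0.0+549.2)/2 × 0.25 = 68.65
  [0.25→1.25]: (549.2+762.8)/2 × 1 = 656.0
  [1.25→3.25]: (762.8+354.0)/2 × 2 = 1116.8
  [3.25→3.75]: (354.0+288.8)/2 × 0.5 = 160.7
  Sum = 2002.15 µg/L·h
Extrapolated tail: C_last / k_e = 288.8 / 0.408 = 707.843
AUC_0→∞ = 2002.15 + 707.843 = 2709.993 µg/L·h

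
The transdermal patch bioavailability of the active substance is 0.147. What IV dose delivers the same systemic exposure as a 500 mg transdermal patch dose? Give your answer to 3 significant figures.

D_iv = 73.5 mg

Systemic exposure from an extravascular dose = F × D_ev, so the equivalent IV dose is F × D_ev.
D_iv = F × D_ev = 0.147 × 500 = 73.5 mg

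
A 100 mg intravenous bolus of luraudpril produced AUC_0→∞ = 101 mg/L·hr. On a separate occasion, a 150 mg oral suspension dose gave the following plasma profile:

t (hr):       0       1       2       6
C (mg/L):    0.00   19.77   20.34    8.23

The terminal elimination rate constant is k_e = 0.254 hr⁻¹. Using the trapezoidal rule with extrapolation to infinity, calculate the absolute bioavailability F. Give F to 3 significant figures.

Trapezoidal AUC_0→6 (oral suspension):
  [0→1]: (0.00+19.77)/2 × 1 = 9.885
  [1→2]: (19.77+20.34)/2 × 1 = 20.055
  [2→6]: (20.34+8.23)/2 × 4 = 57.14
  Sum = 87.08 mg/L·hr
Tail: C_last/k_e = 8.23/0.254 = 32.402
AUC_0→∞ (oral suspension) = 87.08 + 32.402 = 119.482 mg/L·hr
F = (AUC_ev/D_ev)/(AUC_iv/D_iv) = (119.482/150)/(101/100) = 0.796547/1.01 = 0.7887

F = 0.789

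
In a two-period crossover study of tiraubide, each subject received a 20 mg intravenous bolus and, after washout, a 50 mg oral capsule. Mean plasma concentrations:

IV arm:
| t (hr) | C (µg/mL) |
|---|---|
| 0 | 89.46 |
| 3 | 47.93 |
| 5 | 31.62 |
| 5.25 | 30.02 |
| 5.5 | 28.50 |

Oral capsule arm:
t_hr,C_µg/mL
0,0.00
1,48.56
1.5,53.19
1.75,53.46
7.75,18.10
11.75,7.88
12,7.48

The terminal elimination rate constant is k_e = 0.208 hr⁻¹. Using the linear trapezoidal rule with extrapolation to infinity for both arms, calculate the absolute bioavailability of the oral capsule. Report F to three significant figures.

F = 0.336

Trapezoidal AUC_0→5.5 (IV):
  [0→3]: (89.46+47.93)/2 × 3 = 206.085
  [3→5]: (47.93+31.62)/2 × 2 = 79.55
  [5→5.25]: (31.62+30.02)/2 × 0.25 = 7.705
  [5.25→5.5]: (30.02+28.50)/2 × 0.25 = 7.315
  Sum = 300.655 µg/mL·hr
IV tail: 28.50/0.208 = 137.019; AUC_iv,0→∞ = 300.655 + 137.019 = 437.674 µg/mL·hr
Trapezoidal AUC_0→12 (oral capsule):
  [0→1]: (0.00+48.56)/2 × 1 = 24.28
  [1→1.5]: (48.56+53.19)/2 × 0.5 = 25.4375
  [1.5→1.75]: (53.19+53.46)/2 × 0.25 = 13.33125
  [1.75→7.75]: (53.46+18.10)/2 × 6 = 214.68
  [7.75→11.75]: (18.10+7.88)/2 × 4 = 51.96
  [11.75→12]: (7.88+7.48)/2 × 0.25 = 1.92
  Sum = 331.60875 µg/mL·hr
oral capsule tail: 7.48/0.208 = 35.962; AUC_ev,0→∞ = 331.60875 + 35.962 = 367.57075 µg/mL·hr
F = (AUC_ev/D_ev)/(AUC_iv/D_iv) = (367.57075/50)/(437.674/20) = 7.351415/21.8837 = 0.3359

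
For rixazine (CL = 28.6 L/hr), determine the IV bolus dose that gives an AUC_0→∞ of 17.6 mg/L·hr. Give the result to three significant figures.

Dose = 503 mg

Dose_iv = CL × AUC_0→∞
     = 28.6 × 17.6 = 503.36 mg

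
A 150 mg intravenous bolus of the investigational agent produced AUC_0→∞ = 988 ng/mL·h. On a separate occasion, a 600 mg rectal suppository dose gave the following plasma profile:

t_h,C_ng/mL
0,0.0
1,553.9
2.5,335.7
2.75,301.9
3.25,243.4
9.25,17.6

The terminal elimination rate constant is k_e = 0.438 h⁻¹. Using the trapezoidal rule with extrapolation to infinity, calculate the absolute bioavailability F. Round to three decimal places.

Trapezoidal AUC_0→9.25 (rectal suppository):
  [0→1]: (0.0+553.9)/2 × 1 = 276.95
  [1→2.5]: (553.9+335.7)/2 × 1.5 = 667.2
  [2.5→2.75]: (335.7+301.9)/2 × 0.25 = 79.7
  [2.75→3.25]: (301.9+243.4)/2 × 0.5 = 136.325
  [3.25→9.25]: (243.4+17.6)/2 × 6 = 783.0
  Sum = 1943.175 ng/mL·h
Tail: C_last/k_e = 17.6/0.438 = 40.183
AUC_0→∞ (rectal suppository) = 1943.175 + 40.183 = 1983.358 ng/mL·h
F = (AUC_ev/D_ev)/(AUC_iv/D_iv) = (1983.358/600)/(988/150) = 3.3056/6.58667 = 0.5019

F = 0.502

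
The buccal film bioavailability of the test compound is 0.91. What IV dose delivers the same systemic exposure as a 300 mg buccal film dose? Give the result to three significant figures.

D_iv = 273 mg

Systemic exposure from an extravascular dose = F × D_ev, so the equivalent IV dose is F × D_ev.
D_iv = F × D_ev = 0.91 × 300 = 273 mg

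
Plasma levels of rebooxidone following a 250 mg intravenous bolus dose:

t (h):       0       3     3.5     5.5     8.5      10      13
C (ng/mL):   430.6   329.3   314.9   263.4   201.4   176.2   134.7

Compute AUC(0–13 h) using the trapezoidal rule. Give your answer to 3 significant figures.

Trapezoidal AUC_0→13:
  [0→3]: (430.6+329.3)/2 × 3 = 1139.85
  [3→3.5]: (329.3+314.9)/2 × 0.5 = 161.05
  [3.5→5.5]: (314.9+263.4)/2 × 2 = 578.3
  [5.5→8.5]: (263.4+201.4)/2 × 3 = 697.2
  [8.5→10]: (201.4+176.2)/2 × 1.5 = 283.2
  [10→13]: (176.2+134.7)/2 × 3 = 466.35
  Sum = 3325.95 ng/mL·h

AUC = 3330 ng/mL·h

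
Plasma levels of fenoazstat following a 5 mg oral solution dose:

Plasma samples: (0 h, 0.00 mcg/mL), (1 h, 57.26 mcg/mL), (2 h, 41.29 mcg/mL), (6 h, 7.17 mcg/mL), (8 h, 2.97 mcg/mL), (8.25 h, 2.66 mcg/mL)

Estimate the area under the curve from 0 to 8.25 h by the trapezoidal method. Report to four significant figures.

AUC = 185.7 mcg/mL·h

Trapezoidal AUC_0→8.25:
  [0→1]: (0.00+57.26)/2 × 1 = 28.63
  [1→2]: (57.26+41.29)/2 × 1 = 49.275
  [2→6]: (41.29+7.17)/2 × 4 = 96.92
  [6→8]: (7.17+2.97)/2 × 2 = 10.14
  [8→8.25]: (2.97+2.66)/2 × 0.25 = 0.70375
  Sum = 185.66875 mcg/mL·h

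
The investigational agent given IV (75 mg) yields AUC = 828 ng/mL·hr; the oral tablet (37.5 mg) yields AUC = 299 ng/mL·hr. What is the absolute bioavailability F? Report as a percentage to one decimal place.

F = 72.2%

F = (AUC_ev / D_ev) / (AUC_iv / D_iv)
  = (299/37.5) / (828/75)
  = 7.97333 / 11.04 = 0.7222
  = 72.22%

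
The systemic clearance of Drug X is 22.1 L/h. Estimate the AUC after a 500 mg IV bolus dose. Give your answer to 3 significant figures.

AUC = 22.6 mg/L·h

AUC_0→∞ = Dose_iv / CL
        = 500 / 22.1 = 22.6244 mg/L·h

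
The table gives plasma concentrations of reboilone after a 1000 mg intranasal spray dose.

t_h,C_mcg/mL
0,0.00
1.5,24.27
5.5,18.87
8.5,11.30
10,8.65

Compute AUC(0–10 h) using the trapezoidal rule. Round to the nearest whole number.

Trapezoidal AUC_0→10:
  [0→1.5]: (0.00+24.27)/2 × 1.5 = 18.2025
  [1.5→5.5]: (24.27+18.87)/2 × 4 = 86.28
  [5.5→8.5]: (18.87+11.30)/2 × 3 = 45.255
  [8.5→10]: (11.30+8.65)/2 × 1.5 = 14.9625
  Sum = 164.7 mcg/mL·h

AUC = 165 mcg/mL·h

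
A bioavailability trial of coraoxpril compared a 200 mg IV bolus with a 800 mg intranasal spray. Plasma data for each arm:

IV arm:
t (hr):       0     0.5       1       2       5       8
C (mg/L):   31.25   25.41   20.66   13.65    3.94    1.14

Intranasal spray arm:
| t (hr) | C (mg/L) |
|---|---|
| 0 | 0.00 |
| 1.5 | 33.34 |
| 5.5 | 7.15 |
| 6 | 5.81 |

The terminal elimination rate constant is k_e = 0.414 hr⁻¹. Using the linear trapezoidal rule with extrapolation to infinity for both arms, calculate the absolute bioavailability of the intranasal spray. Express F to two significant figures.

Trapezoidal AUC_0→8 (IV):
  [0→0.5]: (31.25+25.41)/2 × 0.5 = 14.165
  [0.5→1]: (25.41+20.66)/2 × 0.5 = 11.5175
  [1→2]: (20.66+13.65)/2 × 1 = 17.155
  [2→5]: (13.65+3.94)/2 × 3 = 26.385
  [5→8]: (3.94+1.14)/2 × 3 = 7.62
  Sum = 76.8425 mg/L·hr
IV tail: 1.14/0.414 = 2.754; AUC_iv,0→∞ = 76.8425 + 2.754 = 79.5965 mg/L·hr
Trapezoidal AUC_0→6 (intranasal spray):
  [0→1.5]: (0.00+33.34)/2 × 1.5 = 25.005
  [1.5→5.5]: (33.34+7.15)/2 × 4 = 80.98
  [5.5→6]: (7.15+5.81)/2 × 0.5 = 3.24
  Sum = 109.225 mg/L·hr
intranasal spray tail: 5.81/0.414 = 14.034; AUC_ev,0→∞ = 109.225 + 14.034 = 123.259 mg/L·hr
F = (AUC_ev/D_ev)/(AUC_iv/D_iv) = (123.259/800)/(79.5965/200) = 0.15407375/0.3979825 = 0.3871

F = 0.39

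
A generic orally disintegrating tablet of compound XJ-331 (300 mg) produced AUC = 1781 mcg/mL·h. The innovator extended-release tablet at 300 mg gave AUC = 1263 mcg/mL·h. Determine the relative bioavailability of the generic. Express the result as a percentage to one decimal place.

F_rel = (AUC_test/D_test) / (AUC_ref/D_ref)
      = (1781/300) / (1263/300)
      = 5.93667 / 4.21 = 1.4101 = 141.01%

F_rel = 141.0%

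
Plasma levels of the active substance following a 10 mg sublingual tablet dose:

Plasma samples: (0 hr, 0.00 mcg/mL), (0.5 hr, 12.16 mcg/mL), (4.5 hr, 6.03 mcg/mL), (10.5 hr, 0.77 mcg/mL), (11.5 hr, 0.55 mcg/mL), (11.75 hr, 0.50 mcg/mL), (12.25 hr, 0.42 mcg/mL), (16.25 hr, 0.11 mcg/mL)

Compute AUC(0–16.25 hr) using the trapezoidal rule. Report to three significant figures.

AUC = 61.9 mcg/mL·hr

Trapezoidal AUC_0→16.25:
  [0→0.5]: (0.00+12.16)/2 × 0.5 = 3.04
  [0.5→4.5]: (12.16+6.03)/2 × 4 = 36.38
  [4.5→10.5]: (6.03+0.77)/2 × 6 = 20.4
  [10.5→11.5]: (0.77+0.55)/2 × 1 = 0.66
  [11.5→11.75]: (0.55+0.50)/2 × 0.25 = 0.13125
  [11.75→12.25]: (0.50+0.42)/2 × 0.5 = 0.23
  [12.25→16.25]: (0.42+0.11)/2 × 4 = 1.06
  Sum = 61.90125 mcg/mL·hr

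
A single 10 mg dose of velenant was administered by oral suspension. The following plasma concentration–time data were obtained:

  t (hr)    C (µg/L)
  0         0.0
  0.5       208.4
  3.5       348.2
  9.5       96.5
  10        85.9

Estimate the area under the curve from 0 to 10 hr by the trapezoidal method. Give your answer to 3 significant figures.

Trapezoidal AUC_0→10:
  [0→0.5]: (0.0+208.4)/2 × 0.5 = 52.1
  [0.5→3.5]: (208.4+348.2)/2 × 3 = 834.9
  [3.5→9.5]: (348.2+96.5)/2 × 6 = 1334.1
  [9.5→10]: (96.5+85.9)/2 × 0.5 = 45.6
  Sum = 2266.7 µg/L·hr

AUC = 2270 µg/L·hr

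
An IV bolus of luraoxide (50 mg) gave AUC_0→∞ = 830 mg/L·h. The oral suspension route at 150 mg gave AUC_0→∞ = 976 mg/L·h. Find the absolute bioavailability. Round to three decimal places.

F = 0.392

F = (AUC_ev / D_ev) / (AUC_iv / D_iv)
  = (976/150) / (830/50)
  = 6.50667 / 16.6 = 0.3920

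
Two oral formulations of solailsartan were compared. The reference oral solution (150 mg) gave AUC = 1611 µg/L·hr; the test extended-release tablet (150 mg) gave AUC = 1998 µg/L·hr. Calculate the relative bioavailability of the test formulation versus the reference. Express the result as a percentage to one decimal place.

F_rel = (AUC_test/D_test) / (AUC_ref/D_ref)
      = (1998/150) / (1611/150)
      = 13.32 / 10.74 = 1.2402 = 124.02%

F_rel = 124.0%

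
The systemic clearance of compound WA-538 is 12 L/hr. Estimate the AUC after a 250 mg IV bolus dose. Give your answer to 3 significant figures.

AUC_0→∞ = Dose_iv / CL
        = 250 / 12 = 20.8333 mg/L·hr

AUC = 20.8 mg/L·hr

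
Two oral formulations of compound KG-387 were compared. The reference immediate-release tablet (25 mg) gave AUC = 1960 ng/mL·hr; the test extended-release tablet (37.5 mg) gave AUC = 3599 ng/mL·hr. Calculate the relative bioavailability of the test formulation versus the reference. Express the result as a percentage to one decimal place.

F_rel = 122.4%

F_rel = (AUC_test/D_test) / (AUC_ref/D_ref)
      = (3599/37.5) / (1960/25)
      = 95.9733 / 78.4 = 1.2241 = 122.41%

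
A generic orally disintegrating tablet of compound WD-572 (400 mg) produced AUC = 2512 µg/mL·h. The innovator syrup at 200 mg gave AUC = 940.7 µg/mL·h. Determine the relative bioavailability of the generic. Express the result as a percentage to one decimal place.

F_rel = (AUC_test/D_test) / (AUC_ref/D_ref)
      = (2512/400) / (940.7/200)
      = 6.28 / 4.7035 = 1.3352 = 133.52%

F_rel = 133.5%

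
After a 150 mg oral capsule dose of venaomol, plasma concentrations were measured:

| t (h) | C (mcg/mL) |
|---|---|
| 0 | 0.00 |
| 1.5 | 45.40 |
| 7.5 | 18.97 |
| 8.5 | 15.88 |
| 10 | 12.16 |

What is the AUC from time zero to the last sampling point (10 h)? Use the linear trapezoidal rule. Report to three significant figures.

AUC = 266 mcg/mL·h

Trapezoidal AUC_0→10:
  [0→1.5]: (0.00+45.40)/2 × 1.5 = 34.05
  [1.5→7.5]: (45.40+18.97)/2 × 6 = 193.11
  [7.5→8.5]: (18.97+15.88)/2 × 1 = 17.425
  [8.5→10]: (15.88+12.16)/2 × 1.5 = 21.03
  Sum = 265.615 mcg/mL·h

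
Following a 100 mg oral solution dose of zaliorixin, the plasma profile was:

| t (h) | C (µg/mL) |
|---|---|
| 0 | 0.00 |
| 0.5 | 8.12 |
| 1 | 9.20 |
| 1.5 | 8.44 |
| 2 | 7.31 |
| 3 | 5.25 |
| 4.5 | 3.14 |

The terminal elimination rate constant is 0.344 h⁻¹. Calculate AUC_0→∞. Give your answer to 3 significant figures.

Trapezoidal AUC_0→4.5:
  [0→0.5]: (0.00+8.12)/2 × 0.5 = 2.03
  [0.5→1]: (8.12+9.20)/2 × 0.5 = 4.33
  [1→1.5]: (9.20+8.44)/2 × 0.5 = 4.41
  [1.5→2]: (8.44+7.31)/2 × 0.5 = 3.9375
  [2→3]: (7.31+5.25)/2 × 1 = 6.28
  [3→4.5]: (5.25+3.14)/2 × 1.5 = 6.2925
  Sum = 27.28 µg/mL·h
Extrapolated tail: C_last / k_e = 3.14 / 0.344 = 9.128
AUC_0→∞ = 27.28 + 9.128 = 36.408 µg/mL·h

AUC = 36.4 µg/mL·h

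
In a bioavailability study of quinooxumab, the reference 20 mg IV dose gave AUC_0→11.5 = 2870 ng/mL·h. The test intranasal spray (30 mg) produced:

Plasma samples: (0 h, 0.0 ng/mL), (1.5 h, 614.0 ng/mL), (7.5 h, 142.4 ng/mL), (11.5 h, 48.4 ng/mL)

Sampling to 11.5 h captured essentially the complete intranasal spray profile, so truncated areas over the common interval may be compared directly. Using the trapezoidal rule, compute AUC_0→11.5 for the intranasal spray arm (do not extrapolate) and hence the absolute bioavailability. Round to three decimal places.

Trapezoidal AUC_0→11.5 (intranasal spray):
  [0→1.5]: (0.0+614.0)/2 × 1.5 = 460.5
  [1.5→7.5]: (614.0+142.4)/2 × 6 = 2269.2
  [7.5→11.5]: (142.4+48.4)/2 × 4 = 381.6
  Sum = 3111.3 ng/mL·h
F = (AUC_ev/D_ev)/(AUC_iv/D_iv) = (3111.3/30)/(2870/20) = 103.71/143.5 = 0.7227

F = 0.723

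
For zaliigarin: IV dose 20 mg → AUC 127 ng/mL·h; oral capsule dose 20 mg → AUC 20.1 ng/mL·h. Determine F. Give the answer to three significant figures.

F = (AUC_ev / D_ev) / (AUC_iv / D_iv)
  = (20.1/20) / (127/20)
  = 1.005 / 6.35 = 0.1583

F = 0.158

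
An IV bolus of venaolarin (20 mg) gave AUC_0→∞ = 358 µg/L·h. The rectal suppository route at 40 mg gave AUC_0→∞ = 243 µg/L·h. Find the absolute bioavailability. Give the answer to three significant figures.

F = (AUC_ev / D_ev) / (AUC_iv / D_iv)
  = (243/40) / (358/20)
  = 6.075 / 17.9 = 0.3394

F = 0.339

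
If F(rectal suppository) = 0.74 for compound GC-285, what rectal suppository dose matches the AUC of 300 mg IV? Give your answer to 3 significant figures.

D_rectal = 405 mg

For equal systemic exposure: F × D_ev = D_iv
D_ev = D_iv / F = 300 / 0.74 = 405.405 mg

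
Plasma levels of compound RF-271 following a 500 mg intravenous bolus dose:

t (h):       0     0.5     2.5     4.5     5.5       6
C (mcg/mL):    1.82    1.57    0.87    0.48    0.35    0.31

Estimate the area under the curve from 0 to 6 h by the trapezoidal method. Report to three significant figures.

Trapezoidal AUC_0→6:
  [0→0.5]: (1.82+1.57)/2 × 0.5 = 0.8475
  [0.5→2.5]: (1.57+0.87)/2 × 2 = 2.44
  [2.5→4.5]: (0.87+0.48)/2 × 2 = 1.35
  [4.5→5.5]: (0.48+0.35)/2 × 1 = 0.415
  [5.5→6]: (0.35+0.31)/2 × 0.5 = 0.165
  Sum = 5.2175 mcg/mL·h

AUC = 5.22 mcg/mL·h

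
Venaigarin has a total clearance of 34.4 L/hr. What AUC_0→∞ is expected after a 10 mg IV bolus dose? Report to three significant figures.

AUC = 0.291 mg/L·hr

AUC_0→∞ = Dose_iv / CL
        = 10 / 34.4 = 0.290698 mg/L·hr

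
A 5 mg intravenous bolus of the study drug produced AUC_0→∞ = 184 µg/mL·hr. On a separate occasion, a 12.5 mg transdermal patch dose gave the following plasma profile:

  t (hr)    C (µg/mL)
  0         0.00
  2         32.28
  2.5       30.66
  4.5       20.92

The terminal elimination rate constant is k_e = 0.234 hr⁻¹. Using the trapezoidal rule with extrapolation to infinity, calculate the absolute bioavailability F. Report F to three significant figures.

Trapezoidal AUC_0→4.5 (transdermal patch):
  [0→2]: (0.00+32.28)/2 × 2 = 32.28
  [2→2.5]: (32.28+30.66)/2 × 0.5 = 15.735
  [2.5→4.5]: (30.66+20.92)/2 × 2 = 51.58
  Sum = 99.595 µg/mL·hr
Tail: C_last/k_e = 20.92/0.234 = 89.402
AUC_0→∞ (transdermal patch) = 99.595 + 89.402 = 188.997 µg/mL·hr
F = (AUC_ev/D_ev)/(AUC_iv/D_iv) = (188.997/12.5)/(184/5) = 15.11976/36.8 = 0.4109

F = 0.411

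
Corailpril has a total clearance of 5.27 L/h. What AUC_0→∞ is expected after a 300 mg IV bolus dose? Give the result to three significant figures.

AUC_0→∞ = Dose_iv / CL
        = 300 / 5.27 = 56.926 mg/L·h

AUC = 56.9 mg/L·h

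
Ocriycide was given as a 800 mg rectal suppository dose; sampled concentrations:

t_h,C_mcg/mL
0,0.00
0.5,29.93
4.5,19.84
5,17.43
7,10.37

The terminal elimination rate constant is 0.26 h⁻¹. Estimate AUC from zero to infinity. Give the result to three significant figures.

AUC = 184 mcg/mL·h

Trapezoidal AUC_0→7:
  [0→0.5]: (0.00+29.93)/2 × 0.5 = 7.4825
  [0.5→4.5]: (29.93+19.84)/2 × 4 = 99.54
  [4.5→5]: (19.84+17.43)/2 × 0.5 = 9.3175
  [5→7]: (17.43+10.37)/2 × 2 = 27.8
  Sum = 144.14 mcg/mL·h
Extrapolated tail: C_last / k_e = 10.37 / 0.26 = 39.885
AUC_0→∞ = 144.14 + 39.885 = 184.025 mcg/mL·h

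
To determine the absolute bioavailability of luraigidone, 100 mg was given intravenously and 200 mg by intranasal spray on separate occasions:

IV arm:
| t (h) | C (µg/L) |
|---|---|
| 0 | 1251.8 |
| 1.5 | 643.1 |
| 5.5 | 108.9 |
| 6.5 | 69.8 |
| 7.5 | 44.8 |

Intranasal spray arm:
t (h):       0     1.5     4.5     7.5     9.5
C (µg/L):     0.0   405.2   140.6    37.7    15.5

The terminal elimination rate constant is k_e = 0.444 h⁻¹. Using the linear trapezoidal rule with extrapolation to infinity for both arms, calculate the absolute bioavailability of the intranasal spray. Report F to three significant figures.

Trapezoidal AUC_0→7.5 (IV):
  [0→1.5]: (1251.8+643.1)/2 × 1.5 = 1421.175
  [1.5→5.5]: (643.1+108.9)/2 × 4 = 1504.0
  [5.5→6.5]: (108.9+69.8)/2 × 1 = 89.35
  [6.5→7.5]: (69.8+44.8)/2 × 1 = 57.3
  Sum = 3071.825 µg/L·h
IV tail: 44.8/0.444 = 100.901; AUC_iv,0→∞ = 3071.825 + 100.901 = 3172.726 µg/L·h
Trapezoidal AUC_0→9.5 (intranasal spray):
  [0→1.5]: (0.0+405.2)/2 × 1.5 = 303.9
  [1.5→4.5]: (405.2+140.6)/2 × 3 = 818.7
  [4.5→7.5]: (140.6+37.7)/2 × 3 = 267.45
  [7.5→9.5]: (37.7+15.5)/2 × 2 = 53.2
  Sum = 1443.25 µg/L·h
intranasal spray tail: 15.5/0.444 = 34.910; AUC_ev,0→∞ = 1443.25 + 34.910 = 1478.16 µg/L·h
F = (AUC_ev/D_ev)/(AUC_iv/D_iv) = (1478.16/200)/(3172.726/100) = 7.3908/31.72726 = 0.2329

F = 0.233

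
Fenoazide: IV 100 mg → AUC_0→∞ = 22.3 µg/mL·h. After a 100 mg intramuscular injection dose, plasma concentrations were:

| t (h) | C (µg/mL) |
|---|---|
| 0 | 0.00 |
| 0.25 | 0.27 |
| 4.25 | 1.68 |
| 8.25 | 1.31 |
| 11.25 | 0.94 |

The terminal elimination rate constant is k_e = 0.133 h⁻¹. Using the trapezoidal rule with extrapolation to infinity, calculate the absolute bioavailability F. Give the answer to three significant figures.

F = 0.913

Trapezoidal AUC_0→11.25 (intramuscular injection):
  [0→0.25]: (0.00+0.27)/2 × 0.25 = 0.03375
  [0.25→4.25]: (0.27+1.68)/2 × 4 = 3.9
  [4.25→8.25]: (1.68+1.31)/2 × 4 = 5.98
  [8.25→11.25]: (1.31+0.94)/2 × 3 = 3.375
  Sum = 13.28875 µg/mL·h
Tail: C_last/k_e = 0.94/0.133 = 7.068
AUC_0→∞ (intramuscular injection) = 13.28875 + 7.068 = 20.35675 µg/mL·h
F = (AUC_ev/D_ev)/(AUC_iv/D_iv) = (20.35675/100)/(22.3/100) = 0.2035675/0.223 = 0.9129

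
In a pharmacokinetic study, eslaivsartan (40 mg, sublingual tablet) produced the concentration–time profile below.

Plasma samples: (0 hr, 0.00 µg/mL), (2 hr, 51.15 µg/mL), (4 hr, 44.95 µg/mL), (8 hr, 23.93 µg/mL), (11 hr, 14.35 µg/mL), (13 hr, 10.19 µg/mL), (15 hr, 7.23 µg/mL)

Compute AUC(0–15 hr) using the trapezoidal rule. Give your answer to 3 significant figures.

Trapezoidal AUC_0→15:
  [0→2]: (0.00+51.15)/2 × 2 = 51.15
  [2→4]: (51.15+44.95)/2 × 2 = 96.1
  [4→8]: (44.95+23.93)/2 × 4 = 137.76
  [8→11]: (23.93+14.35)/2 × 3 = 57.42
  [11→13]: (14.35+10.19)/2 × 2 = 24.54
  [13→15]: (10.19+7.23)/2 × 2 = 17.42
  Sum = 384.39 µg/mL·hr

AUC = 384 µg/mL·hr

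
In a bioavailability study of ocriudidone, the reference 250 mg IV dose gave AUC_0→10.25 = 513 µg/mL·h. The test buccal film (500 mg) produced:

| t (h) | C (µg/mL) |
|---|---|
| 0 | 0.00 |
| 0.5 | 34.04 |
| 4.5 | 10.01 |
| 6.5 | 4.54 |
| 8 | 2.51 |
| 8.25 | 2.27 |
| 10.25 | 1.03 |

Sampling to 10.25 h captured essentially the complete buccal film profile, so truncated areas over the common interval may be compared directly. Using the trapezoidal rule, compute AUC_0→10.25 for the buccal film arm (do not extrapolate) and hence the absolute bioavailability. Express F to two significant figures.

F = 0.12

Trapezoidal AUC_0→10.25 (buccal film):
  [0→0.5]: (0.00+34.04)/2 × 0.5 = 8.51
  [0.5→4.5]: (34.04+10.01)/2 × 4 = 88.1
  [4.5→6.5]: (10.01+4.54)/2 × 2 = 14.55
  [6.5→8]: (4.54+2.51)/2 × 1.5 = 5.2875
  [8→8.25]: (2.51+2.27)/2 × 0.25 = 0.5975
  [8.25→10.25]: (2.27+1.03)/2 × 2 = 3.3
  Sum = 120.345 µg/mL·h
F = (AUC_ev/D_ev)/(AUC_iv/D_iv) = (120.345/500)/(513/250) = 0.24069/2.052 = 0.1173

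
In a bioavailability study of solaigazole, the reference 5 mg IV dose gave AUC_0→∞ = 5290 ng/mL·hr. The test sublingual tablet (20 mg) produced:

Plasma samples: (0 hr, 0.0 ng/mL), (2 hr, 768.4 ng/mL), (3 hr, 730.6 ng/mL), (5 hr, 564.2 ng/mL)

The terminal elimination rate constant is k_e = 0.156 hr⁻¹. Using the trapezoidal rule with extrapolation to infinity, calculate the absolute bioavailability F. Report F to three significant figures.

F = 0.304

Trapezoidal AUC_0→5 (sublingual tablet):
  [0→2]: (0.0+768.4)/2 × 2 = 768.4
  [2→3]: (768.4+730.6)/2 × 1 = 749.5
  [3→5]: (730.6+564.2)/2 × 2 = 1294.8
  Sum = 2812.7 ng/mL·hr
Tail: C_last/k_e = 564.2/0.156 = 3616.667
AUC_0→∞ (sublingual tablet) = 2812.7 + 3616.667 = 6429.367 ng/mL·hr
F = (AUC_ev/D_ev)/(AUC_iv/D_iv) = (6429.367/20)/(5290/5) = 321.46835/1058 = 0.3038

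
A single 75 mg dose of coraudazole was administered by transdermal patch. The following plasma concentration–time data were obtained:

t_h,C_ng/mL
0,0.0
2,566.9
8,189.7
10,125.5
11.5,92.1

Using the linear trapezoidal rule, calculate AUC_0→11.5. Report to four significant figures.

Trapezoidal AUC_0→11.5:
  [0→2]: (0.0+566.9)/2 × 2 = 566.9
  [2→8]: (566.9+189.7)/2 × 6 = 2269.8
  [8→10]: (189.7+125.5)/2 × 2 = 315.2
  [10→11.5]: (125.5+92.1)/2 × 1.5 = 163.2
  Sum = 3315.1 ng/mL·h

AUC = 3315 ng/mL·h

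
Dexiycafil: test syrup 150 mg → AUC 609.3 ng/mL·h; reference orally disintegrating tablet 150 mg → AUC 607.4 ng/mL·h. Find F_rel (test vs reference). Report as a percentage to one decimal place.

F_rel = (AUC_test/D_test) / (AUC_ref/D_ref)
      = (609.3/150) / (607.4/150)
      = 4.062 / 4.04933 = 1.0031 = 100.31%

F_rel = 100.3%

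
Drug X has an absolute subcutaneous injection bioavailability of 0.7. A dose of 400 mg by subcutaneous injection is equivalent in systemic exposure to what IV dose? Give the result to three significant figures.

D_iv = 280 mg

Systemic exposure from an extravascular dose = F × D_ev, so the equivalent IV dose is F × D_ev.
D_iv = F × D_ev = 0.7 × 400 = 280 mg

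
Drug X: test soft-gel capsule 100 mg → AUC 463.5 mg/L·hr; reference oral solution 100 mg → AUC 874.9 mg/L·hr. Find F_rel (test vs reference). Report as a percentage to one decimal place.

F_rel = 53.0%

F_rel = (AUC_test/D_test) / (AUC_ref/D_ref)
      = (463.5/100) / (874.9/100)
      = 4.635 / 8.749 = 0.5298 = 52.98%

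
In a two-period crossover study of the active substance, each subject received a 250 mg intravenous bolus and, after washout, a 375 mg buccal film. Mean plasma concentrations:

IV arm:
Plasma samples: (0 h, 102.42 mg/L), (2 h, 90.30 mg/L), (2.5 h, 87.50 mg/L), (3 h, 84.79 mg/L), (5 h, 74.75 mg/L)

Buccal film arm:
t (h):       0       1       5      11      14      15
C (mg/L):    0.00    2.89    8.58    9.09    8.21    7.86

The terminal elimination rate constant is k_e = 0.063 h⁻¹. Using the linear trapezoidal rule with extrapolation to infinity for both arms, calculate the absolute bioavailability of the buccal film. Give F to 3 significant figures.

F = 0.0968

Trapezoidal AUC_0→5 (IV):
  [0→2]: (102.42+90.30)/2 × 2 = 192.72
  [2→2.5]: (90.30+87.50)/2 × 0.5 = 44.45
  [2.5→3]: (87.50+84.79)/2 × 0.5 = 43.0725
  [3→5]: (84.79+74.75)/2 × 2 = 159.54
  Sum = 439.7825 mg/L·h
IV tail: 74.75/0.063 = 1186.508; AUC_iv,0→∞ = 439.7825 + 1186.508 = 1626.2905 mg/L·h
Trapezoidal AUC_0→15 (buccal film):
  [0→1]: (0.00+2.89)/2 × 1 = 1.445
  [1→5]: (2.89+8.58)/2 × 4 = 22.94
  [5→11]: (8.58+9.09)/2 × 6 = 53.01
  [11→14]: (9.09+8.21)/2 × 3 = 25.95
  [14→15]: (8.21+7.86)/2 × 1 = 8.035
  Sum = 111.38 mg/L·h
buccal film tail: 7.86/0.063 = 124.762; AUC_ev,0→∞ = 111.38 + 124.762 = 236.142 mg/L·h
F = (AUC_ev/D_ev)/(AUC_iv/D_iv) = (236.142/375)/(1626.2905/250) = 0.629712/6.505162 = 0.0968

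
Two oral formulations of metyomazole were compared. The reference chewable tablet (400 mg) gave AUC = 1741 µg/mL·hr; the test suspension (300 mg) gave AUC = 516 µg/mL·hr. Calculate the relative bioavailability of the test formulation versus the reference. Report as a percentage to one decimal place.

F_rel = (AUC_test/D_test) / (AUC_ref/D_ref)
      = (516/300) / (1741/400)
      = 1.72 / 4.3525 = 0.3952 = 39.52%

F_rel = 39.5%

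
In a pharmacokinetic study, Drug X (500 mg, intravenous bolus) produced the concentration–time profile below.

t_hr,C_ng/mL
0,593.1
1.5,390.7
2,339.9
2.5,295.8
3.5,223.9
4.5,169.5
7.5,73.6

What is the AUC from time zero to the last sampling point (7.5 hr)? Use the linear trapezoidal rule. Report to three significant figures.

Trapezoidal AUC_0→7.5:
  [0→1.5]: (593.1+390.7)/2 × 1.5 = 737.85
  [1.5→2]: (390.7+339.9)/2 × 0.5 = 182.65
  [2→2.5]: (339.9+295.8)/2 × 0.5 = 158.925
  [2.5→3.5]: (295.8+223.9)/2 × 1 = 259.85
  [3.5→4.5]: (223.9+169.5)/2 × 1 = 196.7
  [4.5→7.5]: (169.5+73.6)/2 × 3 = 364.65
  Sum = 1900.625 ng/mL·hr

AUC = 1900 ng/mL·hr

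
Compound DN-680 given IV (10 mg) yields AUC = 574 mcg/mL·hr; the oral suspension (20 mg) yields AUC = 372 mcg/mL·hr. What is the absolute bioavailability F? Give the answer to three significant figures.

F = 0.324

F = (AUC_ev / D_ev) / (AUC_iv / D_iv)
  = (372/20) / (574/10)
  = 18.6 / 57.4 = 0.3240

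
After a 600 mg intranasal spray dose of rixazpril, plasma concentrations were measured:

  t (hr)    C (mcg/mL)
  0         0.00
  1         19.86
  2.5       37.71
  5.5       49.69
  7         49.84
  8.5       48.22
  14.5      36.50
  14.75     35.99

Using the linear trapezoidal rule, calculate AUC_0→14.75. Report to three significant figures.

AUC = 596 mcg/mL·hr

Trapezoidal AUC_0→14.75:
  [0→1]: (0.00+19.86)/2 × 1 = 9.93
  [1→2.5]: (19.86+37.71)/2 × 1.5 = 43.1775
  [2.5→5.5]: (37.71+49.69)/2 × 3 = 131.1
  [5.5→7]: (49.69+49.84)/2 × 1.5 = 74.6475
  [7→8.5]: (49.84+48.22)/2 × 1.5 = 73.545
  [8.5→14.5]: (48.22+36.50)/2 × 6 = 254.16
  [14.5→14.75]: (36.50+35.99)/2 × 0.25 = 9.06125
  Sum = 595.62125 mcg/mL·hr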